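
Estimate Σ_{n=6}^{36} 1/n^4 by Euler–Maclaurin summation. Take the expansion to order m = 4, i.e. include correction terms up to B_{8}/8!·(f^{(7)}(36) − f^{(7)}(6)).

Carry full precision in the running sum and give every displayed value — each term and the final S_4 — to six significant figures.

The integral term ∫_6^36 1/x^4 dx = 0.00153607.
Endpoint term: (f(6) + f(36))/2 = (0.000771605 + 5.95374e-07)/2 = 0.000386100.
Running total after boundary: 0.00192217.
Correction k=1: B_{2}/2! · (f^{(1)}(36) − f^{(1)}(6)) = 1/12 · (-6.61527e-08 − (-0.000514403)) = 4.28614e-05.
After k=1: 0.00196503.
Correction k=2: B_{4}/4! · (f^{(3)}(36) − f^{(3)}(6)) = −1/720 · (-1.53131e-09 − (-0.000428669)) = -5.95372e-07.
After k=2: 0.00196443.
Correction k=3: B_{6}/6! · (f^{(5)}(36) − f^{(5)}(6)) = 1/30240 · (-6.61678e-11 − (-0.000666819)) = 2.20509e-08.
After k=3: 0.00196445.
Correction k=4: B_{8}/8! · (f^{(7)}(36) − f^{(7)}(6)) = −1/1209600 · (-4.59499e-12 − (-0.00166705)) = -1.37818e-09.

S_4 ≈ 0.00196445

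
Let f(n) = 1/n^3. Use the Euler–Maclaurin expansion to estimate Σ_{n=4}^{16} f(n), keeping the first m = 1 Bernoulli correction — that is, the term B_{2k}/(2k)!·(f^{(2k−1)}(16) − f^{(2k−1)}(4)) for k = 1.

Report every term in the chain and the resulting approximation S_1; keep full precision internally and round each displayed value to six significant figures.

The integral term ∫_4^16 1/x^3 dx = 0.0292969.
½[f(4) + f(16)] = ½[0.0156250 + 0.000244141] = 0.00793457.
Integral + boundary = 0.0372314.
Order-1 term: 1/12 · (-4.57764e-05 − (-0.0117188)) = 0.000972748.

S_1 ≈ 0.0382042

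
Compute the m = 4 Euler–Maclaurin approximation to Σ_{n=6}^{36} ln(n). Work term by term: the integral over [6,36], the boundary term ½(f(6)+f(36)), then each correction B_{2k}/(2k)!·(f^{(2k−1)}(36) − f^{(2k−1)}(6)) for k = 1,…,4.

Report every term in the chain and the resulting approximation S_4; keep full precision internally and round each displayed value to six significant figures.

∫_6^36 ln(x) dx evaluates to 88.2561.
½[f(6) + f(36)] = ½[1.79176 + 3.58352] = 2.68764.
So far: 90.9438.
k=1: B_{2}/(2)! × [f^{(1)}(36) − f^{(1)}(6)] = 1/12 × (0.0277778 − 0.166667) = -0.0115741.
Running total after k=1: 90.9322.
k=2: B_{4}/(4)! × [f^{(3)}(36) − f^{(3)}(6)] = −1/720 × (4.28669e-05 − 0.00925926) = 1.28005e-05.
Running total after k=2: 90.9322.
k=3: B_{6}/(6)! × [f^{(5)}(36) − f^{(5)}(6)] = 1/30240 × (3.96916e-07 − 0.00308642) = -1.02051e-07.
Running total after k=3: 90.9322.
k=4: B_{8}/(8)! × [f^{(7)}(36) − f^{(7)}(6)] = −1/1209600 × (9.18787e-09 − 0.00257202) = 2.12633e-09.

S_4 ≈ 90.9322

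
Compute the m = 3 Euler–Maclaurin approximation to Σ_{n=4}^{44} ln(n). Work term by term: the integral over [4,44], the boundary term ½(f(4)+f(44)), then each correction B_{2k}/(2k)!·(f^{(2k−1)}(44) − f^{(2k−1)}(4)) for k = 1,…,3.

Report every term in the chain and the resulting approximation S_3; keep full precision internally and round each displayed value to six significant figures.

S_3 ≈ 123.526

∫_4^44 ln(x) dx evaluates to 120.959.
Boundary: ½(f(4) + f(44)) = ½(1.38629 + 3.78419) = 2.58524.
Integral + boundary = 123.544.
k=1: B_{2}/(2)! × [f^{(1)}(44) − f^{(1)}(4)] = 1/12 × (0.0227273 − 0.250000) = -0.0189394.
After k=1: 123.525.
k=2: B_{4}/(4)! × [f^{(3)}(44) − f^{(3)}(4)] = −1/720 × (2.34786e-05 − 0.0312500) = 4.33702e-05.
After k=2: 123.526.
k=3: B_{6}/(6)! × [f^{(5)}(44) − f^{(5)}(4)] = 1/30240 × (1.45528e-07 − 0.0234375) = -7.75045e-07.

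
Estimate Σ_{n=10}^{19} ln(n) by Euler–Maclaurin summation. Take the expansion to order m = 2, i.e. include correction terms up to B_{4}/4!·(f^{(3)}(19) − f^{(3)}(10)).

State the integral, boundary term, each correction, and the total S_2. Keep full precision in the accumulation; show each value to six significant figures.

S_2 ≈ 26.5381

Integral: ∫_10^19 ln(x) dx = 23.9185.
Endpoint term: (f(10) + f(19))/2 = (2.30259 + 2.94444)/2 = 2.62351.
Integral + boundary = 26.5420.
Correction k=1: B_{2}/2! · (f^{(1)}(19) − f^{(1)}(10)) = 1/12 · (0.0526316 − 0.100000) = -0.00394737.
Running total after k=1: 26.5381.
Correction k=2: B_{4}/4! · (f^{(3)}(19) − f^{(3)}(10)) = −1/720 · (0.000291588 − 0.00200000) = 2.37279e-06.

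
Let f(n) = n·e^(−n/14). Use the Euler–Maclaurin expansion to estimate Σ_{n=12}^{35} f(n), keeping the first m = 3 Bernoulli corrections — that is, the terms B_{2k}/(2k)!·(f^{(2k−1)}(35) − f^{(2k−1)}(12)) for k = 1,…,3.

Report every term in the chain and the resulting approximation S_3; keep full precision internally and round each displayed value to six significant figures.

S_3 ≈ 102.129

∫_12^35 x·e^(−x/14) dx evaluates to 98.1614.
½[f(12) + f(35)] = ½[5.09247 + 2.87297] = 3.98272.
Integral + boundary = 102.144.
Order-1 term: 1/12 · (-0.123127 − 0.0606247) = -0.0153127.
Running total after k=1: 102.129.
Order-2 term: −1/720 · (0.000209401 − 0.00463964) = 6.15312e-06.
Running total after k=2: 102.129.
Order-3 term: 1/30240 · (5.34185e-06 − 4.57652e-05) = -1.33675e-09.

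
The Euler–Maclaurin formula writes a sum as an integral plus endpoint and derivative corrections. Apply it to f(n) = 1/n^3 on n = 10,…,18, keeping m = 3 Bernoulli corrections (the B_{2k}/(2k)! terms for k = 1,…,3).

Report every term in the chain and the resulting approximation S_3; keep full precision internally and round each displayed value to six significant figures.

The integral term ∫_10^18 1/x^3 dx = 0.00345679.
Endpoint term: (f(10) + f(18))/2 = (0.00100000 + 0.000171468)/2 = 0.000585734.
Running total after boundary: 0.00404252.
k=1: B_{2}/(2)! × [f^{(1)}(18) − f^{(1)}(10)] = 1/12 × (-2.85780e-05 − (-0.000300000)) = 2.26185e-05.
After k=1: 0.00406514.
k=2: B_{4}/(4)! × [f^{(3)}(18) − f^{(3)}(10)] = −1/720 × (-1.76407e-06 − (-6.00000e-05)) = -8.08832e-08.
After k=2: 0.00406506.
k=3: B_{6}/(6)! × [f^{(5)}(18) − f^{(5)}(10)] = 1/30240 × (-2.28676e-07 − (-2.52000e-05)) = 8.25771e-10.

S_3 ≈ 0.00406506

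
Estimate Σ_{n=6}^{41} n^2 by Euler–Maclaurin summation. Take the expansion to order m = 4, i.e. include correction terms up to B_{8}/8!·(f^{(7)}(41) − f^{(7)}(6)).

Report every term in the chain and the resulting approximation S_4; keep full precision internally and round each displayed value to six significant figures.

S_4 ≈ 23766.0

The integral term ∫_6^41 x^2 dx = 22901.7.
Endpoint term: (f(6) + f(41))/2 = (36.0000 + 1681.00)/2 = 858.500.
Running total after boundary: 23760.2.
k=1: B_{2}/(2)! × [f^{(1)}(41) − f^{(1)}(6)] = 1/12 × (82.0000 − 12.0000) = 5.83333.
Running total after k=1: 23766.0.
k=2: B_{4}/(4)! × [f^{(3)}(41) − f^{(3)}(6)] = −1/720 × (0.00000 − 0.00000) = 0.00000.
Running total after k=2: 23766.0.
k=3: B_{6}/(6)! × [f^{(5)}(41) − f^{(5)}(6)] = 1/30240 × (0.00000 − 0.00000) = 0.00000.
Running total after k=3: 23766.0.
k=4: B_{8}/(8)! × [f^{(7)}(41) − f^{(7)}(6)] = −1/1209600 × (0.00000 − 0.00000) = 0.00000.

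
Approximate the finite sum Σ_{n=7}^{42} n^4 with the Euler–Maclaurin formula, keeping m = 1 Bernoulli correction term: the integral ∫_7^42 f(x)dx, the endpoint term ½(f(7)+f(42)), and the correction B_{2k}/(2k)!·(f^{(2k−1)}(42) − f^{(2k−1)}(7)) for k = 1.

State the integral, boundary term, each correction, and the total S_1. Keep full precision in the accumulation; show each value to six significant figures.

The integral term ∫_7^42 x^4 dx = 2.61349e+07.
½[f(7) + f(42)] = ½[2401.00 + 3.11170e+06] = 1.55705e+06.
Running total after boundary: 2.76919e+07.
Order-1 term: 1/12 · (296352 − 1372.00) = 24581.7.

S_1 ≈ 2.77165e+07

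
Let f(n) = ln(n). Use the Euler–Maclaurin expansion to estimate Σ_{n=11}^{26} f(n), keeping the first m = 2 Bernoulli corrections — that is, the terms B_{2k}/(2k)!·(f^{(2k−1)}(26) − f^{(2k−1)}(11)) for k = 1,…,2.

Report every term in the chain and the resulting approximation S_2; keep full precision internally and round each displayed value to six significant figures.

The integral term ∫_11^26 ln(x) dx = 43.3337.
Boundary: ½(f(11) + f(26)) = ½(2.39790 + 3.25810) = 2.82800.
Integral + boundary = 46.1617.
Correction k=1: B_{2}/2! · (f^{(1)}(26) − f^{(1)}(11)) = 1/12 · (0.0384615 − 0.0909091) = -0.00437063.
Partial sum through k=1: 46.1573.
Correction k=2: B_{4}/4! · (f^{(3)}(26) − f^{(3)}(11)) = −1/720 · (0.000113792 − 0.00150263) = 1.92894e-06.

S_2 ≈ 46.1573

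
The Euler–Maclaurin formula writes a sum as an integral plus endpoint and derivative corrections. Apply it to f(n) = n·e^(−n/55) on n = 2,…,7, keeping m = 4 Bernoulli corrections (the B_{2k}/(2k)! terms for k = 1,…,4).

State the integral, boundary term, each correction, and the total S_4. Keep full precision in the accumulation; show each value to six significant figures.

S_4 ≈ 24.5976

The integral term ∫_2^7 x·e^(−x/55) dx = 20.5650.
Endpoint term: (f(2) + f(7))/2 = (1.92858 + 6.16345)/2 = 4.04602.
So far: 24.6110.
k=1: B_{2}/(2)! × [f^{(1)}(7) − f^{(1)}(2)] = 1/12 × (0.768431 − 0.929225) = -0.0133995.
After k=1: 24.5976.
k=2: B_{4}/(4)! × [f^{(3)}(7) − f^{(3)}(2)] = −1/720 × (0.000836171 − 0.000944728) = 1.50774e-07.
After k=2: 24.5976.
k=3: B_{6}/(6)! × [f^{(5)}(7) − f^{(5)}(2)] = 1/30240 × (4.68865e-07 − 5.23066e-07) = -1.79238e-12.
After k=3: 24.5976.
k=4: B_{8}/(8)! × [f^{(7)}(7) − f^{(7)}(2)] = −1/1209600 × (2.18615e-10 − 2.42587e-10) = 1.98184e-17.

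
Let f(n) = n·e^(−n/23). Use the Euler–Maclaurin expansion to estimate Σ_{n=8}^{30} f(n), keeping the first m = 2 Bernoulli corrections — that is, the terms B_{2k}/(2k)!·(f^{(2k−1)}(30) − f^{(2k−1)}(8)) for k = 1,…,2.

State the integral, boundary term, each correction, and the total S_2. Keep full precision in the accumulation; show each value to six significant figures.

Integral: ∫_8^30 x·e^(−x/23) dx = 172.761.
Boundary: ½(f(8) + f(30)) = ½(5.64977 + 8.14048) = 6.89513.
So far: 179.656.
Order-1 term: 1/12 · (-0.0825846 − 0.460579) = -0.0452637.
After k=1: 179.611.
Order-2 term: −1/720 · (0.000869781 − 0.00354069) = 3.70959e-06.

S_2 ≈ 179.611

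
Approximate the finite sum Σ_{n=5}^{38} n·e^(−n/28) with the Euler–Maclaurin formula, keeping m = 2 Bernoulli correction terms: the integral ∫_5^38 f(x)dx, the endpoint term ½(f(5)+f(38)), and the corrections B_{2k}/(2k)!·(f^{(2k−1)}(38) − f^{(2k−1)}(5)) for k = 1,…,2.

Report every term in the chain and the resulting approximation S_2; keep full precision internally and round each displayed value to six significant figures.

Integral: ∫_5^38 x·e^(−x/28) dx = 297.227.
Boundary: ½(f(5) + f(38)) = ½(4.18232 + 9.78102) = 6.98167.
Running total after boundary: 304.208.
Order-1 term: 1/12 · (-0.0919268 − 0.687096) = -0.0649185.
Partial sum through k=1: 304.144.
Order-2 term: −1/720 · (0.000539367 − 0.00301024) = 3.43176e-06.

S_2 ≈ 304.144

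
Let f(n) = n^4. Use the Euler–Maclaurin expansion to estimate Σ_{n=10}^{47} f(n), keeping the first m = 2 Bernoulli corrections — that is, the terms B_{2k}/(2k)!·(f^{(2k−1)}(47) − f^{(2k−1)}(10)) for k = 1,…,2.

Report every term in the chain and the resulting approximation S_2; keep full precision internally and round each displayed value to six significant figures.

∫_10^47 x^4 dx evaluates to 4.58490e+07.
Endpoint term: (f(10) + f(47))/2 = (10000.0 + 4.87968e+06)/2 = 2.44484e+06.
Running total after boundary: 4.82938e+07.
Order-1 term: 1/12 · (415292 − 4000.00) = 34274.3.
After k=1: 4.83281e+07.
Order-2 term: −1/720 · (1128.00 − 240.000) = -1.23333.

S_2 ≈ 4.83281e+07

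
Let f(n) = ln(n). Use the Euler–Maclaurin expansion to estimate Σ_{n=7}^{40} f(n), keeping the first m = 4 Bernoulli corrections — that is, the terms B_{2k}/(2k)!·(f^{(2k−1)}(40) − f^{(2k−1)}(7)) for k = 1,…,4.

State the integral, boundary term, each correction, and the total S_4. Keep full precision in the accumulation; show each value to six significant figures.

The integral term ∫_7^40 ln(x) dx = 100.934.
½[f(7) + f(40)] = ½[1.94591 + 3.68888] = 2.81739.
Running total after boundary: 103.751.
k=1: B_{2}/(2)! × [f^{(1)}(40) − f^{(1)}(7)] = 1/12 × (0.0250000 − 0.142857) = -0.00982143.
Partial sum through k=1: 103.741.
k=2: B_{4}/(4)! × [f^{(3)}(40) − f^{(3)}(7)] = −1/720 × (3.12500e-05 − 0.00583090) = 8.05507e-06.
Partial sum through k=2: 103.741.
k=3: B_{6}/(6)! × [f^{(5)}(40) − f^{(5)}(7)] = 1/30240 × (2.34375e-07 − 0.00142798) = -4.72137e-08.
Partial sum through k=3: 103.741.
k=4: B_{8}/(8)! × [f^{(7)}(40) − f^{(7)}(7)] = −1/1209600 × (4.39453e-09 − 0.000874271) = 7.22774e-10.

S_4 ≈ 103.741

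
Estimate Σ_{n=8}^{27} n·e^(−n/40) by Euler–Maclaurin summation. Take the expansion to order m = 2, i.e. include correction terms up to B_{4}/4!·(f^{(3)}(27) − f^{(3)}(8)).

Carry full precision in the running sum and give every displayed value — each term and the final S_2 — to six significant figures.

∫_8^27 x·e^(−x/40) dx evaluates to 207.424.
½[f(8) + f(27)] = ½[6.54985 + 13.7472] = 10.1485.
Integral + boundary = 217.572.
k=1: B_{2}/(2)! × [f^{(1)}(27) − f^{(1)}(8)] = 1/12 × (0.165476 − 0.654985) = -0.0407924.
After k=1: 217.532.
k=2: B_{4}/(4)! × [f^{(3)}(27) − f^{(3)}(8)] = −1/720 × (0.000739868 − 0.00143278) = 9.62376e-07.

S_2 ≈ 217.532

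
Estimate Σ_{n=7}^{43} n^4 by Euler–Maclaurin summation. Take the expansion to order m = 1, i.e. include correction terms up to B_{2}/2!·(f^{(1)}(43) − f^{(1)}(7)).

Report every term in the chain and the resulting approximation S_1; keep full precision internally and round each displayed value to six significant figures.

Integral: ∫_7^43 x^4 dx = 2.93983e+07.
Endpoint term: (f(7) + f(43))/2 = (2401.00 + 3.41880e+06)/2 = 1.71060e+06.
Integral + boundary = 3.11089e+07.
Order-1 term: 1/12 · (318028 − 1372.00) = 26388.0.

S_1 ≈ 3.11353e+07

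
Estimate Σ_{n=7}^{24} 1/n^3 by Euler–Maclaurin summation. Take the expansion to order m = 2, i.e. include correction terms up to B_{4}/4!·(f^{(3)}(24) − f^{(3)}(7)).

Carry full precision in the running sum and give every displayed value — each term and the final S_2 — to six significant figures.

S_2 ≈ 0.0109326

Integral: ∫_7^24 1/x^3 dx = 0.00933603.
Boundary: ½(f(7) + f(24)) = ½(0.00291545 + 7.23380e-05) = 0.00149389.
So far: 0.0108299.
k=1: B_{2}/(2)! × [f^{(1)}(24) − f^{(1)}(7)] = 1/12 × (-9.04225e-06 − (-0.00124948)) = 0.000103370.
Partial sum through k=1: 0.0109333.
k=2: B_{4}/(4)! × [f^{(3)}(24) − f^{(3)}(7)] = −1/720 × (-3.13967e-07 − (-0.000509992)) = -7.07886e-07.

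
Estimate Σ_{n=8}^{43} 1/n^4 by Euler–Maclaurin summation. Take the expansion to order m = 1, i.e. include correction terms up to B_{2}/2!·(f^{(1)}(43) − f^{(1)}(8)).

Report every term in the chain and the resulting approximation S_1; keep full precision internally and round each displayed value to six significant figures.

S_1 ≈ 0.000779236

Integral: ∫_8^43 1/x^4 dx = 0.000646849.
½[f(8) + f(43)] = ½[0.000244141 + 2.92500e-07] = 0.000122217.
So far: 0.000769066.
Correction k=1: B_{2}/2! · (f^{(1)}(43) − f^{(1)}(8)) = 1/12 · (-2.72093e-08 − (-0.000122070)) = 1.01703e-05.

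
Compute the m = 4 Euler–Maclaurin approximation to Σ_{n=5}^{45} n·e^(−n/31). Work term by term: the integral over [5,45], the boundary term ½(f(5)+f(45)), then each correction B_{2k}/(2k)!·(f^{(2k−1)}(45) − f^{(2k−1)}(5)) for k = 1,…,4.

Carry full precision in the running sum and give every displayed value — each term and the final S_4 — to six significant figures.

S_4 ≈ 405.338

∫_5^45 x·e^(−x/31) dx evaluates to 398.009.
½[f(5) + f(45)] = ½[4.25522 + 10.5387] = 7.39694.
So far: 405.406.
k=1: B_{2}/(2)! × [f^{(1)}(45) − f^{(1)}(5)] = 1/12 × (-0.105764 − 0.713780) = -0.0682953.
After k=1: 405.338.
k=2: B_{4}/(4)! × [f^{(3)}(45) − f^{(3)}(5)] = −1/720 × (0.000377336 − 0.00251391) = 2.96747e-06.
After k=2: 405.338.
k=3: B_{6}/(6)! × [f^{(5)}(45) − f^{(5)}(5)] = 1/30240 × (8.99822e-07 − 4.45898e-06) = -1.17697e-10.
After k=3: 405.338.
k=4: B_{8}/(8)! × [f^{(7)}(45) − f^{(7)}(5)] = −1/1209600 × (1.46409e-09 − 6.55777e-09) = 4.21105e-15.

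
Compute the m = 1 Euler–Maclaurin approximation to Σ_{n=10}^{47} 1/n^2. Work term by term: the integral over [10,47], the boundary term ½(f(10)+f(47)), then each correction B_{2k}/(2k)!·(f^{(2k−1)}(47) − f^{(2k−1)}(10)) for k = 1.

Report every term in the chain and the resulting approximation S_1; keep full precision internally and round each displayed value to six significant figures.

∫_10^47 1/x^2 dx evaluates to 0.0787234.
Endpoint term: (f(10) + f(47))/2 = (0.0100000 + 0.000452694)/2 = 0.00522635.
So far: 0.0839498.
Correction k=1: B_{2}/2! · (f^{(1)}(47) − f^{(1)}(10)) = 1/12 · (-1.92636e-05 − (-0.00200000)) = 0.000165061.

S_1 ≈ 0.0841148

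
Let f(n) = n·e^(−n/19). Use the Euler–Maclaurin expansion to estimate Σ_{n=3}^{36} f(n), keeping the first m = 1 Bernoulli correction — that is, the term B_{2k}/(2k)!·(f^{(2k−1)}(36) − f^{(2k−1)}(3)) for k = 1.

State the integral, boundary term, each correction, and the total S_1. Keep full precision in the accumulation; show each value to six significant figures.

S_1 ≈ 203.739

The integral term ∫_3^36 x·e^(−x/19) dx = 199.823.
Boundary: ½(f(3) + f(36)) = ½(2.56182 + 5.41288) = 3.98735.
So far: 203.810.
Order-1 term: 1/12 · (-0.134531 − 0.719107) = -0.0711365.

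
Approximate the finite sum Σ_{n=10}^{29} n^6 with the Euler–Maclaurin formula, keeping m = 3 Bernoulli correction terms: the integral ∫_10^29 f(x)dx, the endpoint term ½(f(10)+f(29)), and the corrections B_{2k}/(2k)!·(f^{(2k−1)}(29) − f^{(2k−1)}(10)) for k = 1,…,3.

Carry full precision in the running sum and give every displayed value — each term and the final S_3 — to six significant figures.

Integral: ∫_10^29 x^6 dx = 2.46284e+09.
Endpoint term: (f(10) + f(29))/2 = (1.00000e+06 + 5.94823e+08)/2 = 2.97912e+08.
Running total after boundary: 2.76075e+09.
k=1: B_{2}/(2)! × [f^{(1)}(29) − f^{(1)}(10)] = 1/12 × (1.23067e+08 − 600000) = 1.02056e+07.
Partial sum through k=1: 2.77096e+09.
k=2: B_{4}/(4)! × [f^{(3)}(29) − f^{(3)}(10)] = −1/720 × (2.92668e+06 − 120000) = -3898.17.
Partial sum through k=2: 2.77095e+09.
k=3: B_{6}/(6)! × [f^{(5)}(29) − f^{(5)}(10)] = 1/30240 × (20880.0 − 7200.00) = 0.452381.

S_3 ≈ 2.77095e+09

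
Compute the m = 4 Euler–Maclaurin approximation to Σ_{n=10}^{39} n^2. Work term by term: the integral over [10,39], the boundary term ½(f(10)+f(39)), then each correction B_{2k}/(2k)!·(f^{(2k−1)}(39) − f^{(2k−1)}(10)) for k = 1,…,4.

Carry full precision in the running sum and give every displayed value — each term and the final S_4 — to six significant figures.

The integral term ∫_10^39 x^2 dx = 19439.7.
½[f(10) + f(39)] = ½[100.000 + 1521.00] = 810.500.
So far: 20250.2.
Order-1 term: 1/12 · (78.0000 − 20.0000) = 4.83333.
After k=1: 20255.0.
Order-2 term: −1/720 · (0.00000 − 0.00000) = 0.00000.
After k=2: 20255.0.
Order-3 term: 1/30240 · (0.00000 − 0.00000) = 0.00000.
After k=3: 20255.0.
Order-4 term: −1/1209600 · (0.00000 − 0.00000) = 0.00000.

S_4 ≈ 20255.0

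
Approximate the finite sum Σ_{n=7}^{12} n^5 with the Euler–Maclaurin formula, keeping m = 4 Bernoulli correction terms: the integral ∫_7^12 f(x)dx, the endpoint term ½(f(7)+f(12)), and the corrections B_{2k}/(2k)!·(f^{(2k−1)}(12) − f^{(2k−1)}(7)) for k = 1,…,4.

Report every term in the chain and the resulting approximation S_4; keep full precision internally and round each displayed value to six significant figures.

The integral term ∫_7^12 x^5 dx = 478056.
½[f(7) + f(12)] = ½[16807.0 + 248832] = 132820.
So far: 610875.
k=1: B_{2}/(2)! × [f^{(1)}(12) − f^{(1)}(7)] = 1/12 × (103680 − 12005.0) = 7639.58.
Partial sum through k=1: 618515.
k=2: B_{4}/(4)! × [f^{(3)}(12) − f^{(3)}(7)] = −1/720 × (8640.00 − 2940.00) = -7.91667.
Partial sum through k=2: 618507.
k=3: B_{6}/(6)! × [f^{(5)}(12) − f^{(5)}(7)] = 1/30240 × (120.000 − 120.000) = 0.00000.
Partial sum through k=3: 618507.
k=4: B_{8}/(8)! × [f^{(7)}(12) − f^{(7)}(7)] = −1/1209600 × (0.00000 − 0.00000) = 0.00000.

S_4 ≈ 618507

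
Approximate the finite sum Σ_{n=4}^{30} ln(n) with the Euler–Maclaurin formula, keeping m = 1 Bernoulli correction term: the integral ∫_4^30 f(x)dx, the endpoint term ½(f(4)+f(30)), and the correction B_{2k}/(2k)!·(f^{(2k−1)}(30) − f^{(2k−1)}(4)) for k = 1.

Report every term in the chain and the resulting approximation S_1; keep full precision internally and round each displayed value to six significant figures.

The integral term ∫_4^30 ln(x) dx = 70.4907.
Boundary: ½(f(4) + f(30)) = ½(1.38629 + 3.40120) = 2.39375.
Running total after boundary: 72.8845.
Order-1 term: 1/12 · (0.0333333 − 0.250000) = -0.0180556.

S_1 ≈ 72.8664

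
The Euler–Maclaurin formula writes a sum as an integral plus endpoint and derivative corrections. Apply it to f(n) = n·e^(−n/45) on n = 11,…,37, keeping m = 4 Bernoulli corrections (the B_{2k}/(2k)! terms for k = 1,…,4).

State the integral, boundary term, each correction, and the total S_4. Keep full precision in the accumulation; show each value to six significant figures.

S_4 ≈ 364.321

The integral term ∫_11^37 x·e^(−x/45) dx = 351.926.
Endpoint term: (f(11) + f(37))/2 = (8.61453 + 16.2598)/2 = 12.4372.
So far: 364.363.
Correction k=1: B_{2}/2! · (f^{(1)}(37) − f^{(1)}(11)) = 1/12 · (0.0781252 − 0.591705) = -0.0427984.
After k=1: 364.321.
Correction k=2: B_{4}/4! · (f^{(3)}(37) − f^{(3)}(11)) = −1/720 · (0.000472609 − 0.00106567) = 8.23698e-07.
After k=2: 364.321.
Correction k=3: B_{6}/6! · (f^{(5)}(37) − f^{(5)}(11)) = 1/30240 · (4.47722e-07 − 9.08218e-07) = -1.52280e-11.
After k=3: 364.321.
Correction k=4: B_{8}/8! · (f^{(7)}(37) − f^{(7)}(11)) = −1/1209600 · (3.26942e-10 − 6.37126e-10) = 2.56435e-16.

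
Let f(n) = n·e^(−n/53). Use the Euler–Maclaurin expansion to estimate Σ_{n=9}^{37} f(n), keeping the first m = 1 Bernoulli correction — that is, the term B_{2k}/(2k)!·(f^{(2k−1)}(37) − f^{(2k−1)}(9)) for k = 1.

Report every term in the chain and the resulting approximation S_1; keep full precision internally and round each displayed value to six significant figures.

∫_9^37 x·e^(−x/53) dx evaluates to 399.620.
½[f(9) + f(37)] = ½[7.59442 + 18.4084] = 13.0014.
Integral + boundary = 412.622.
Correction k=1: B_{2}/2! · (f^{(1)}(37) − f^{(1)}(9)) = 1/12 · (0.150196 − 0.700533) = -0.0458615.

S_1 ≈ 412.576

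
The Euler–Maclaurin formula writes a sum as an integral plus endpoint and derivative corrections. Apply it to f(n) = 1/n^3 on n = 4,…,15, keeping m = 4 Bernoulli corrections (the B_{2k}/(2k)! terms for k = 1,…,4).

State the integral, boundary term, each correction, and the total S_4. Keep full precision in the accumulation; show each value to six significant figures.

S_4 ≈ 0.0379408

∫_4^15 1/x^3 dx evaluates to 0.0290278.
Boundary: ½(f(4) + f(15)) = ½(0.0156250 + 0.000296296) = 0.00796065.
Running total after boundary: 0.0369884.
Correction k=1: B_{2}/2! · (f^{(1)}(15) − f^{(1)}(4)) = 1/12 · (-5.92593e-05 − (-0.0117188)) = 0.000971624.
After k=1: 0.0379601.
Correction k=2: B_{4}/4! · (f^{(3)}(15) − f^{(3)}(4)) = −1/720 · (-5.26749e-06 − (-0.0146484)) = -2.03377e-05.
After k=2: 0.0379397.
Correction k=3: B_{6}/6! · (f^{(5)}(15) − f^{(5)}(4)) = 1/30240 · (-9.83265e-07 − (-0.0384521)) = 1.27153e-06.
After k=3: 0.0379410.
Correction k=4: B_{8}/8! · (f^{(7)}(15) − f^{(7)}(4)) = −1/1209600 · (-3.14645e-07 − (-0.173035)) = -1.43051e-07.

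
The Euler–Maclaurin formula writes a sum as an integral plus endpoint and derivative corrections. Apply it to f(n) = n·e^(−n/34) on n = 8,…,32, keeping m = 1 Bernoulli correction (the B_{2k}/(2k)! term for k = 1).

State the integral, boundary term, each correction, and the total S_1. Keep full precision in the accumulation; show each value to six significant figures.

S_1 ≈ 262.421

The integral term ∫_8^32 x·e^(−x/34) dx = 253.065.
Endpoint term: (f(8) + f(32))/2 = (6.32271 + 12.4854)/2 = 9.40405.
Running total after boundary: 262.469.
Order-1 term: 1/12 · (0.0229511 − 0.604376) = -0.0484521.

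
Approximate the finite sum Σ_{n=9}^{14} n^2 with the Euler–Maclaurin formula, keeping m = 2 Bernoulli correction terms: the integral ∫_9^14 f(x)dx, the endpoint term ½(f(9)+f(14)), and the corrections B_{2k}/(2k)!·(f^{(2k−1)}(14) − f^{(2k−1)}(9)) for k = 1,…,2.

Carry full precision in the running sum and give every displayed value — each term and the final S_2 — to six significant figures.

S_2 ≈ 811.000

Integral: ∫_9^14 x^2 dx = 671.667.
Boundary: ½(f(9) + f(14)) = ½(81.0000 + 196.000) = 138.500.
So far: 810.167.
Correction k=1: B_{2}/2! · (f^{(1)}(14) − f^{(1)}(9)) = 1/12 · (28.0000 − 18.0000) = 0.833333.
Partial sum through k=1: 811.000.
Correction k=2: B_{4}/4! · (f^{(3)}(14) − f^{(3)}(9)) = −1/720 · (0.00000 − 0.00000) = 0.00000.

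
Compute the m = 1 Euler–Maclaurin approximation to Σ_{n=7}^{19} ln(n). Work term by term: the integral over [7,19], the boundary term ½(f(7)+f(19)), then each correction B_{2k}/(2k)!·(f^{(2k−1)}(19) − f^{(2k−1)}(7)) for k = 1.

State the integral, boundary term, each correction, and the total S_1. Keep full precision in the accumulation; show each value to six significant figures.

S_1 ≈ 32.7606

Integral: ∫_7^19 ln(x) dx = 30.3230.
Boundary: ½(f(7) + f(19)) = ½(1.94591 + 2.94444) = 2.44517.
So far: 32.7681.
Order-1 term: 1/12 · (0.0526316 − 0.142857) = -0.00751880.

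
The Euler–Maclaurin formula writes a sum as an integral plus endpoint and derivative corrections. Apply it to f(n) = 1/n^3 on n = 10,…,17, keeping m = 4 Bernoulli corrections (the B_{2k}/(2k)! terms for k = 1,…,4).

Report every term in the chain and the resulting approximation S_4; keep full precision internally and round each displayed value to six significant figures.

S_4 ≈ 0.00389359

The integral term ∫_10^17 1/x^3 dx = 0.00326990.
Endpoint term: (f(10) + f(17))/2 = (0.00100000 + 0.000203542)/2 = 0.000601771.
So far: 0.00387167.
Correction k=1: B_{2}/2! · (f^{(1)}(17) − f^{(1)}(10)) = 1/12 · (-3.59191e-05 − (-0.000300000)) = 2.20067e-05.
After k=1: 0.00389367.
Correction k=2: B_{4}/4! · (f^{(3)}(17) − f^{(3)}(10)) = −1/720 · (-2.48575e-06 − (-6.00000e-05)) = -7.98809e-08.
After k=2: 0.00389359.
Correction k=3: B_{6}/6! · (f^{(5)}(17) − f^{(5)}(10)) = 1/30240 · (-3.61251e-07 − (-2.52000e-05)) = 8.21387e-10.
After k=3: 0.00389359.
Correction k=4: B_{8}/8! · (f^{(7)}(17) − f^{(7)}(10)) = −1/1209600 · (-9.00003e-08 − (-1.81440e-05)) = -1.49256e-11.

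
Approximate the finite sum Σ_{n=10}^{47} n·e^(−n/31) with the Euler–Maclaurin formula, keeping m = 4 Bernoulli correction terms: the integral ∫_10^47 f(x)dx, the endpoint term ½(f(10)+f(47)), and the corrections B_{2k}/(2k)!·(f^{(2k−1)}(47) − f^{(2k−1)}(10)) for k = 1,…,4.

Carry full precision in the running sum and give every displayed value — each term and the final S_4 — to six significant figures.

Integral: ∫_10^47 x·e^(−x/31) dx = 389.660.
Boundary: ½(f(10) + f(47)) = ½(7.24278 + 10.3193) = 8.78105.
Running total after boundary: 398.441.
Correction k=1: B_{2}/2! · (f^{(1)}(47) − f^{(1)}(10)) = 1/12 · (-0.113321 − 0.490640) = -0.0503301.
Running total after k=1: 398.391.
Correction k=2: B_{4}/4! · (f^{(3)}(47) − f^{(3)}(10)) = −1/720 · (0.000339021 − 0.00201789) = 2.33177e-06.
Running total after k=2: 398.391.
Correction k=3: B_{6}/6! · (f^{(5)}(47) − f^{(5)}(10)) = 1/30240 · (8.28264e-07 − 3.66830e-06) = -9.39164e-11.
Running total after k=3: 398.391.
Correction k=4: B_{8}/8! · (f^{(7)}(47) − f^{(7)}(10)) = −1/1209600 · (1.35666e-09 − 5.44933e-09) = 3.38350e-15.

S_4 ≈ 398.391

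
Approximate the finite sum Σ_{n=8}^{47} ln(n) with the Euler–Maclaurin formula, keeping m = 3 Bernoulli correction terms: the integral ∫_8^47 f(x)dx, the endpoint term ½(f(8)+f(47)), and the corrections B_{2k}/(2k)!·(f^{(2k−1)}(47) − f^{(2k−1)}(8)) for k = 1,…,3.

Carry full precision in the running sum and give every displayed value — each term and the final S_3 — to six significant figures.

S_3 ≈ 128.278

Integral: ∫_8^47 ln(x) dx = 125.321.
½[f(8) + f(47)] = ½[2.07944 + 3.85015] = 2.96479.
So far: 128.286.
k=1: B_{2}/(2)! × [f^{(1)}(47) − f^{(1)}(8)] = 1/12 × (0.0212766 − 0.125000) = -0.00864362.
Running total after k=1: 128.278.
k=2: B_{4}/(4)! × [f^{(3)}(47) − f^{(3)}(8)] = −1/720 × (1.92636e-05 − 0.00390625) = 5.39859e-06.
Running total after k=2: 128.278.
k=3: B_{6}/(6)! × [f^{(5)}(47) − f^{(5)}(8)] = 1/30240 × (1.04646e-07 − 0.000732422) = -2.42168e-08.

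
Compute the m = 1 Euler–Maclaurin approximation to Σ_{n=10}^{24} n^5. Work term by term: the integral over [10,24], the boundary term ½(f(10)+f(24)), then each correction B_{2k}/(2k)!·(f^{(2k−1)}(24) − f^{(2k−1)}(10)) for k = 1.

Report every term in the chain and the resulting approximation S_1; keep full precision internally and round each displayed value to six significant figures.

Integral: ∫_10^24 x^5 dx = 3.16838e+07.
½[f(10) + f(24)] = ½[100000 + 7.96262e+06] = 4.03131e+06.
Running total after boundary: 3.57151e+07.
k=1: B_{2}/(2)! × [f^{(1)}(24) − f^{(1)}(10)] = 1/12 × (1.65888e+06 − 50000.0) = 134073.

S_1 ≈ 3.58492e+07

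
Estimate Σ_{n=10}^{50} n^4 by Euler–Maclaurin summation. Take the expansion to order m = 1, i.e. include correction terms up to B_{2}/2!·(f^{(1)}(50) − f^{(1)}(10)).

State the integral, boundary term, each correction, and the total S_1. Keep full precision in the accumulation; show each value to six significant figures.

Integral: ∫_10^50 x^4 dx = 6.24800e+07.
½[f(10) + f(50)] = ½[10000.0 + 6.25000e+06] = 3.13000e+06.
Integral + boundary = 6.56100e+07.
Order-1 term: 1/12 · (500000 − 4000.00) = 41333.3.

S_1 ≈ 6.56513e+07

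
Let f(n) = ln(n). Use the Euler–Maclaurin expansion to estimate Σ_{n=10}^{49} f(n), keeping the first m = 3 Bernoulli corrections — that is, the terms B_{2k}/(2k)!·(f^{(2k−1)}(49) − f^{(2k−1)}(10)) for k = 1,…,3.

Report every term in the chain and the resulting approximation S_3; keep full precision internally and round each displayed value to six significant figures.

S_3 ≈ 131.764

Integral: ∫_10^49 ln(x) dx = 128.673.
½[f(10) + f(49)] = ½[2.30259 + 3.89182] = 3.09720.
So far: 131.771.
Correction k=1: B_{2}/2! · (f^{(1)}(49) − f^{(1)}(10)) = 1/12 · (0.0204082 − 0.100000) = -0.00663265.
Running total after k=1: 131.764.
Correction k=2: B_{4}/4! · (f^{(3)}(49) − f^{(3)}(10)) = −1/720 · (1.69997e-05 − 0.00200000) = 2.75417e-06.
Running total after k=2: 131.764.
Correction k=3: B_{6}/6! · (f^{(5)}(49) − f^{(5)}(10)) = 1/30240 · (8.49632e-08 − 0.000240000) = -7.93370e-09.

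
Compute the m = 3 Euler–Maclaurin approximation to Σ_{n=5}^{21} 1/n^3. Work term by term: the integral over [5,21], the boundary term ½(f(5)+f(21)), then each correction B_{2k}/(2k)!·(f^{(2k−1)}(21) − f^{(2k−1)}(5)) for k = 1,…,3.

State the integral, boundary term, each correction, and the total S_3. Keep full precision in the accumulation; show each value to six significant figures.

The integral term ∫_5^21 1/x^3 dx = 0.0188662.
½[f(5) + f(21)] = ½[0.00800000 + 0.000107980] = 0.00405399.
Integral + boundary = 0.0229202.
Correction k=1: B_{2}/2! · (f^{(1)}(21) − f^{(1)}(5)) = 1/12 · (-1.54257e-05 − (-0.00480000)) = 0.000398715.
After k=1: 0.0233189.
Correction k=2: B_{4}/4! · (f^{(3)}(21) − f^{(3)}(5)) = −1/720 · (-6.99577e-07 − (-0.00384000)) = -5.33236e-06.
After k=2: 0.0233136.
Correction k=3: B_{6}/6! · (f^{(5)}(21) − f^{(5)}(5)) = 1/30240 · (-6.66264e-08 − (-0.00645120)) = 2.13331e-07.

S_3 ≈ 0.0233138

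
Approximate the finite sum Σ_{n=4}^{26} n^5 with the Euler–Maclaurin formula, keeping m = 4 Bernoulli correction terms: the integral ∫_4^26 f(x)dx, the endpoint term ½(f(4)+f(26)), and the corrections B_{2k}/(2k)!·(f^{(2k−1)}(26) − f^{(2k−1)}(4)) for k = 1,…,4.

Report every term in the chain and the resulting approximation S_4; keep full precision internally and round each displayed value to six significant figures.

S_4 ≈ 5.76167e+07

Integral: ∫_4^26 x^5 dx = 5.14853e+07.
Endpoint term: (f(4) + f(26))/2 = (1024.00 + 1.18814e+07)/2 = 5.94120e+06.
Integral + boundary = 5.74265e+07.
Correction k=1: B_{2}/2! · (f^{(1)}(26) − f^{(1)}(4)) = 1/12 · (2.28488e+06 − 1280.00) = 190300.
Running total after k=1: 5.76168e+07.
Correction k=2: B_{4}/4! · (f^{(3)}(26) − f^{(3)}(4)) = −1/720 · (40560.0 − 960.000) = -55.0000.
Running total after k=2: 5.76167e+07.
Correction k=3: B_{6}/6! · (f^{(5)}(26) − f^{(5)}(4)) = 1/30240 · (120.000 − 120.000) = 0.00000.
Running total after k=3: 5.76167e+07.
Correction k=4: B_{8}/8! · (f^{(7)}(26) − f^{(7)}(4)) = −1/1209600 · (0.00000 − 0.00000) = 0.00000.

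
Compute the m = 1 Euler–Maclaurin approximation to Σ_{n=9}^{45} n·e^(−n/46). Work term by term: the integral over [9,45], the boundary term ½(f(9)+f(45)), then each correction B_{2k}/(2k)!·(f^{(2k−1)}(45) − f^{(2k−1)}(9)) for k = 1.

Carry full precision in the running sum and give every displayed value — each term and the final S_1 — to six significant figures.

The integral term ∫_9^45 x·e^(−x/46) dx = 506.628.
Endpoint term: (f(9) + f(45))/2 = (7.40068 + 16.9184)/2 = 12.1595.
So far: 518.787.
Order-1 term: 1/12 · (0.00817314 − 0.661414) = -0.0544367.

S_1 ≈ 518.733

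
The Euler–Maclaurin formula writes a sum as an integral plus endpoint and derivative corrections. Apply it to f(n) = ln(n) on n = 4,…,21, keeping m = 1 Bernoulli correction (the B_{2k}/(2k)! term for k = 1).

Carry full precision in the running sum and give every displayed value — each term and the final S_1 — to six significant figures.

∫_4^21 ln(x) dx evaluates to 41.3898.
Boundary: ½(f(4) + f(21)) = ½(1.38629 + 3.04452) = 2.21541.
Integral + boundary = 43.6052.
Correction k=1: B_{2}/2! · (f^{(1)}(21) − f^{(1)}(4)) = 1/12 · (0.0476190 − 0.250000) = -0.0168651.

S_1 ≈ 43.5883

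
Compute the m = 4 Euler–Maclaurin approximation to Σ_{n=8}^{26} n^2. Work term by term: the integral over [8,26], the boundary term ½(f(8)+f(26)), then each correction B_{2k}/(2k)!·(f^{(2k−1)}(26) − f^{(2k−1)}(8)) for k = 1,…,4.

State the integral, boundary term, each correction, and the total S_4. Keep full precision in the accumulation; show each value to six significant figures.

∫_8^26 x^2 dx evaluates to 5688.00.
½[f(8) + f(26)] = ½[64.0000 + 676.000] = 370.000.
So far: 6058.00.
k=1: B_{2}/(2)! × [f^{(1)}(26) − f^{(1)}(8)] = 1/12 × (52.0000 − 16.0000) = 3.00000.
Running total after k=1: 6061.00.
k=2: B_{4}/(4)! × [f^{(3)}(26) − f^{(3)}(8)] = −1/720 × (0.00000 − 0.00000) = 0.00000.
Running total after k=2: 6061.00.
k=3: B_{6}/(6)! × [f^{(5)}(26) − f^{(5)}(8)] = 1/30240 × (0.00000 − 0.00000) = 0.00000.
Running total after k=3: 6061.00.
k=4: B_{8}/(8)! × [f^{(7)}(26) − f^{(7)}(8)] = −1/1209600 × (0.00000 − 0.00000) = 0.00000.

S_4 ≈ 6061.00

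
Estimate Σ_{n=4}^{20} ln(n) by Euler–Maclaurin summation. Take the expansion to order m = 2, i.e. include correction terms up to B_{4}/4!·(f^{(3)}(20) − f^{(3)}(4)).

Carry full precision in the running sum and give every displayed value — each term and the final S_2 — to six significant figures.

S_2 ≈ 40.5439

Integral: ∫_4^20 ln(x) dx = 38.3695.
Boundary: ½(f(4) + f(20)) = ½(1.38629 + 2.99573) = 2.19101.
So far: 40.5605.
Correction k=1: B_{2}/2! · (f^{(1)}(20) − f^{(1)}(4)) = 1/12 · (0.0500000 − 0.250000) = -0.0166667.
Running total after k=1: 40.5438.
Correction k=2: B_{4}/4! · (f^{(3)}(20) − f^{(3)}(4)) = −1/720 · (0.000250000 − 0.0312500) = 4.30556e-05.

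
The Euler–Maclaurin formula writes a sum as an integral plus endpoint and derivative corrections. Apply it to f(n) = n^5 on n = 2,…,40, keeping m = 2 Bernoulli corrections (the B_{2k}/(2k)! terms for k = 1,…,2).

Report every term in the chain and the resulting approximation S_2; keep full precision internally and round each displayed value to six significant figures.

The integral term ∫_2^40 x^5 dx = 6.82667e+08.
½[f(2) + f(40)] = ½[32.0000 + 1.02400e+08] = 5.12000e+07.
So far: 7.33867e+08.
Order-1 term: 1/12 · (1.28000e+07 − 80.0000) = 1.06666e+06.
Running total after k=1: 7.34933e+08.
Order-2 term: −1/720 · (96000.0 − 240.000) = -133.000.

S_2 ≈ 7.34933e+08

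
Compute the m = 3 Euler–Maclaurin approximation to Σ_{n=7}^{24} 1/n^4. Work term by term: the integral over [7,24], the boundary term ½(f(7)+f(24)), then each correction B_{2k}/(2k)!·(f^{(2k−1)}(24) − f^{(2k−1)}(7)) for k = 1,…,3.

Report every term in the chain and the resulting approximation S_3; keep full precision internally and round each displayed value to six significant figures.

S_3 ≈ 0.00117705

∫_7^24 1/x^4 dx evaluates to 0.000947705.
½[f(7) + f(24)] = ½[0.000416493 + 3.01408e-06] = 0.000209754.
Integral + boundary = 0.00115746.
Order-1 term: 1/12 · (-5.02347e-07 − (-0.000237996)) = 1.97911e-05.
Partial sum through k=1: 0.00117725.
Order-2 term: −1/720 · (-2.61639e-08 − (-0.000145712)) = -2.02341e-07.
Partial sum through k=2: 0.00117705.
Order-3 term: 1/30240 · (-2.54371e-09 − (-0.000166528)) = 5.50679e-09.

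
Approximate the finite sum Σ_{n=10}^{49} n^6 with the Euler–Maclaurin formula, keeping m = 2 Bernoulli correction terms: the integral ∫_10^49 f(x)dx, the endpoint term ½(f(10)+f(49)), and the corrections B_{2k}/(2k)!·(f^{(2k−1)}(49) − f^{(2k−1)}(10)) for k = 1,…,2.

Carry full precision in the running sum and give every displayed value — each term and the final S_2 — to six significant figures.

S_2 ≈ 1.03950e+11

The integral term ∫_10^49 x^6 dx = 9.68876e+10.
Boundary: ½(f(10) + f(49)) = ½(1.00000e+06 + 1.38413e+10) = 6.92114e+09.
So far: 1.03809e+11.
Correction k=1: B_{2}/2! · (f^{(1)}(49) − f^{(1)}(10)) = 1/12 · (1.69485e+09 − 600000) = 1.41188e+08.
After k=1: 1.03950e+11.
Correction k=2: B_{4}/4! · (f^{(3)}(49) − f^{(3)}(10)) = −1/720 · (1.41179e+07 − 120000) = -19441.5.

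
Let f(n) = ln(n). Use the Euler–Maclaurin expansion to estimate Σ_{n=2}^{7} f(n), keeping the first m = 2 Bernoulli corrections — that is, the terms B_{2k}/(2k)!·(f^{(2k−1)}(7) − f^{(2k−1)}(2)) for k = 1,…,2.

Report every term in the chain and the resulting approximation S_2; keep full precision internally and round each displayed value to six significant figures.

S_2 ≈ 8.52518

The integral term ∫_2^7 ln(x) dx = 7.23508.
Endpoint term: (f(2) + f(7))/2 = (0.693147 + 1.94591)/2 = 1.31953.
Running total after boundary: 8.55461.
Order-1 term: 1/12 · (0.142857 − 0.500000) = -0.0297619.
Running total after k=1: 8.52484.
Order-2 term: −1/720 · (0.00583090 − 0.250000) = 0.000339124.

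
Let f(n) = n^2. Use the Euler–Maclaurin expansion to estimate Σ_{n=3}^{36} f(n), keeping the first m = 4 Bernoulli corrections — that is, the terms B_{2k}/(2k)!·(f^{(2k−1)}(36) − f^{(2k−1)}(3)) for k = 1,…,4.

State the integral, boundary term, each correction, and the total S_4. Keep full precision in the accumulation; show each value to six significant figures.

S_4 ≈ 16201.0

The integral term ∫_3^36 x^2 dx = 15543.0.
Endpoint term: (f(3) + f(36))/2 = (9.00000 + 1296.00)/2 = 652.500.
So far: 16195.5.
Correction k=1: B_{2}/2! · (f^{(1)}(36) − f^{(1)}(3)) = 1/12 · (72.0000 − 6.00000) = 5.50000.
Partial sum through k=1: 16201.0.
Correction k=2: B_{4}/4! · (f^{(3)}(36) − f^{(3)}(3)) = −1/720 · (0.00000 − 0.00000) = 0.00000.
Partial sum through k=2: 16201.0.
Correction k=3: B_{6}/6! · (f^{(5)}(36) − f^{(5)}(3)) = 1/30240 · (0.00000 − 0.00000) = 0.00000.
Partial sum through k=3: 16201.0.
Correction k=4: B_{8}/8! · (f^{(7)}(36) − f^{(7)}(3)) = −1/1209600 · (0.00000 − 0.00000) = 0.00000.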